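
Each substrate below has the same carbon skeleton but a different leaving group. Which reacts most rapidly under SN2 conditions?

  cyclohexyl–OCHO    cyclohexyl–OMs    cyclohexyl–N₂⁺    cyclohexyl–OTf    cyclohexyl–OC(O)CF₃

Identical carbon frameworks mean the comparison reduces to leaving-group quality.
Leaving-group ability tracks the stability of the departed species; conjugate-acid pKₐ is the usual yardstick (lower pKₐ → better LG).
cyclohexyl–N₂⁺ loses N₂: no meaningful conjugate acid; N₂ departs as an exceptionally stable neutral molecule
cyclohexyl–OTf loses OTf⁻: pKₐ(CF₃SO₃H (triflic acid)) ≈ -14
cyclohexyl–OMs loses OMs⁻: pKₐ(CH₃SO₃H (MsOH)) ≈ -1.9
cyclohexyl–OC(O)CF₃ loses CF₃COO⁻: pKₐ(CF₃COOH) ≈ 0.2
cyclohexyl–OCHO loses HCOO⁻: pKₐ(HCOOH) ≈ 3.8

cyclohexyl–N₂⁺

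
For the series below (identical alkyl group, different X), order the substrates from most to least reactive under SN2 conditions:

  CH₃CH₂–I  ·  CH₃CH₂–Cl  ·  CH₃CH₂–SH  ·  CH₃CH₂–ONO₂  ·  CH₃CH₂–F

The skeletons are identical, so relative rate is governed entirely by leaving-group ability.
The more stable X⁻ (or X) is on its own — i.e. the weaker a base it is — the better a leaving group it makes.
CH₃CH₂–I loses I⁻: pKₐ(HI) ≈ -10
CH₃CH₂–Cl loses Cl⁻: pKₐ(HCl) ≈ -7
CH₃CH₂–ONO₂ loses NO₃⁻: pKₐ(HNO₃) ≈ -1.3
CH₃CH₂–F loses F⁻: pKₐ(HF) ≈ 3.2
CH₃CH₂–SH loses HS⁻: pKₐ(H₂S) ≈ 7

CH₃CH₂–I > CH₃CH₂–Cl > CH₃CH₂–ONO₂ > CH₃CH₂–F > CH₃CH₂–SH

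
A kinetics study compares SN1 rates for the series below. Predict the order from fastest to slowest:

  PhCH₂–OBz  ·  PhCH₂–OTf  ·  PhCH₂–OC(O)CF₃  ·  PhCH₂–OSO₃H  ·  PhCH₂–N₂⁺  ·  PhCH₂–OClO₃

Same R in every case — rank the leaving groups.
Rank by basicity of the departing species: weakest base leaves most easily.
PhCH₂–N₂⁺ loses N₂: no meaningful conjugate acid; N₂ departs as an exceptionally stable neutral molecule
PhCH₂–OTf loses OTf⁻: pKₐ(CF₃SO₃H (triflic acid)) ≈ -14
PhCH₂–OClO₃ loses ClO₄⁻: pKₐ(HClO₄) ≈ -10
PhCH₂–OSO₃H loses HSO₄⁻: pKₐ(H₂SO₄) ≈ -3
PhCH₂–OC(O)CF₃ loses CF₃COO⁻: pKₐ(CF₃COOH) ≈ 0.2
PhCH₂–OBz loses PhCOO⁻: pKₐ(C₆H₅COOH) ≈ 4.2

PhCH₂–N₂⁺ > PhCH₂–OTf > PhCH₂–OClO₃ > PhCH₂–OSO₃H > PhCH₂–OC(O)CF₃ > PhCH₂–OBz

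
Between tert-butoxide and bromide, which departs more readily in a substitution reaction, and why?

bromide

bromide is the better leaving group.
pKₐ(HBr) ≈ -9 versus pKₐ(t-BuOH) ≈ 18: bromide is the much weaker base.
Weak base; good leaving group.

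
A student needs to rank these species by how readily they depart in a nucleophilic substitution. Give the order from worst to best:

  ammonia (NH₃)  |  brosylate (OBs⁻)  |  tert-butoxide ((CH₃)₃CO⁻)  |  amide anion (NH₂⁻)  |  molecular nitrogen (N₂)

amide anion (NH₂⁻) < tert-butoxide ((CH₃)₃CO⁻) < ammonia (NH₃) < brosylate (OBs⁻) < molecular nitrogen (N₂)

A good leaving group is a weak base: the lower the pKₐ of its conjugate acid, the more readily it departs.
molecular nitrogen (N₂): no meaningful conjugate acid; N₂ departs as an exceptionally stable neutral molecule
brosylate (OBs⁻): pKₐ(p-BrC₆H₄SO₃H) ≈ -2.8
ammonia (NH₃): pKₐ(NH₄⁺) ≈ 9.2
tert-butoxide ((CH₃)₃CO⁻): pKₐ(t-BuOH) ≈ 18
amide anion (NH₂⁻): pKₐ(NH₃) ≈ 38
The question asks for worst first, so the sequence is read in increasing leaving-group ability.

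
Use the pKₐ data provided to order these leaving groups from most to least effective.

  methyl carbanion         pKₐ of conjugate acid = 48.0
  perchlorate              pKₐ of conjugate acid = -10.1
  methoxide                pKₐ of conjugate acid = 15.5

perchlorate > methoxide > methyl carbanion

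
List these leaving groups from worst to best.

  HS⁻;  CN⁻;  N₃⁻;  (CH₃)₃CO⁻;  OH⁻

N₃⁻: pKₐ(HN₃) ≈ 4.7
HS⁻: pKₐ(H₂S) ≈ 7
CN⁻: pKₐ(HCN) ≈ 9.2
OH⁻: pKₐ(H₂O) ≈ 15.7
(CH₃)₃CO⁻: pKₐ(t-BuOH) ≈ 18
Reversing gives the worst-to-best order requested.

(CH₃)₃CO⁻ < OH⁻ < CN⁻ < HS⁻ < N₃⁻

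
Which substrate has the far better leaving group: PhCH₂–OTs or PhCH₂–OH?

PhCH₂–OTs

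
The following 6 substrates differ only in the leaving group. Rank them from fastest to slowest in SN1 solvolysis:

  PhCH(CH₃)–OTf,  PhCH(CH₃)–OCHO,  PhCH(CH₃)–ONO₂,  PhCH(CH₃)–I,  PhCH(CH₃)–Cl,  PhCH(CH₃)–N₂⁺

PhCH(CH₃)–N₂⁺ > PhCH(CH₃)–OTf > PhCH(CH₃)–I > PhCH(CH₃)–Cl > PhCH(CH₃)–ONO₂ > PhCH(CH₃)–OCHO

The skeletons are identical, so relative rate is governed entirely by leaving-group ability.
The more stable X⁻ (or X) is on its own — i.e. the weaker a base it is — the better a leaving group it makes.
PhCH(CH₃)–N₂⁺ loses N₂: no meaningful conjugate acid; N₂ departs as an exceptionally stable neutral molecule
PhCH(CH₃)–OTf loses OTf⁻: pKₐ(CF₃SO₃H (triflic acid)) ≈ -14
PhCH(CH₃)–I loses I⁻: pKₐ(HI) ≈ -10
PhCH(CH₃)–Cl loses Cl⁻: pKₐ(HCl) ≈ -7
PhCH(CH₃)–ONO₂ loses NO₃⁻: pKₐ(HNO₃) ≈ -1.3
PhCH(CH₃)–OCHO loses HCOO⁻: pKₐ(HCOOH) ≈ 3.8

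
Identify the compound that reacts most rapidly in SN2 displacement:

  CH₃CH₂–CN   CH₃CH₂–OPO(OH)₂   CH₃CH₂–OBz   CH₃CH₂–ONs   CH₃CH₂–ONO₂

CH₃CH₂–ONs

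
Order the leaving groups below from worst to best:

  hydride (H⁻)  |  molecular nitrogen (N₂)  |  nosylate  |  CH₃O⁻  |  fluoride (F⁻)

Leaving-group ability tracks the stability of the departed species; conjugate-acid pKₐ is the usual yardstick (lower pKₐ → better LG).
molecular nitrogen (N₂): no meaningful conjugate acid; N₂ departs as an exceptionally stable neutral molecule
nosylate: pKₐ(p-O₂NC₆H₄SO₃H) ≈ -3.5
fluoride (F⁻): pKₐ(HF) ≈ 3.2 — small and strongly basic; the poor halide leaving group
CH₃O⁻: pKₐ(CH₃OH) ≈ 15.5 — strong base; alkoxides do not leave unassisted
hydride (H⁻): pKₐ(H₂) ≈ 36
Listed from poorest to best leaving group as asked.

hydride (H⁻) < CH₃O⁻ < fluoride (F⁻) < nosylate < molecular nitrogen (N₂)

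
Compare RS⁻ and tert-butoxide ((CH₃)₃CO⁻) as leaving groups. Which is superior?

RS⁻

RS⁻ is the better leaving group.
pKₐ(RSH (a thiol)) ≈ 10.5 versus pKₐ(t-BuOH) ≈ 18: RS⁻ is the much weaker base.
Moderately basic; rarely leaves without activation.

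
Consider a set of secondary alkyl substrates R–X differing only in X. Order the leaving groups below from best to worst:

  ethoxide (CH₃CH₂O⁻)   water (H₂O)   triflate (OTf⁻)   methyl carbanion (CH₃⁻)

triflate (OTf⁻): pKₐ(CF₃SO₃H (triflic acid)) ≈ -14
water (H₂O): pKₐ(H₃O⁺) ≈ -1.7
ethoxide (CH₃CH₂O⁻): pKₐ(CH₃CH₂OH) ≈ 16
methyl carbanion (CH₃⁻): pKₐ(CH₄) ≈ 48

triflate (OTf⁻) > water (H₂O) > ethoxide (CH₃CH₂O⁻) > methyl carbanion (CH₃⁻)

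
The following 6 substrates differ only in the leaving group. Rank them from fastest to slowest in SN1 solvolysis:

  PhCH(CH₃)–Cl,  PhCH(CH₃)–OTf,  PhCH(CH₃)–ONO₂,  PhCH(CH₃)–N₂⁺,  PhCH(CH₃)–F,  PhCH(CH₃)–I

PhCH(CH₃)–N₂⁺ > PhCH(CH₃)–OTf > PhCH(CH₃)–I > PhCH(CH₃)–Cl > PhCH(CH₃)–ONO₂ > PhCH(CH₃)–F

With the same alkyl group throughout, only the leaving group differentiates the rates.
Rank by basicity of the departing species: weakest base leaves most easily.
PhCH(CH₃)–N₂⁺ loses N₂: no meaningful conjugate acid; N₂ departs as an exceptionally stable neutral molecule
PhCH(CH₃)–OTf loses OTf⁻: pKₐ(CF₃SO₃H (triflic acid)) ≈ -14
PhCH(CH₃)–I loses I⁻: pKₐ(HI) ≈ -10
PhCH(CH₃)–Cl loses Cl⁻: pKₐ(HCl) ≈ -7
PhCH(CH₃)–ONO₂ loses NO₃⁻: pKₐ(HNO₃) ≈ -1.3
PhCH(CH₃)–F loses F⁻: pKₐ(HF) ≈ 3.2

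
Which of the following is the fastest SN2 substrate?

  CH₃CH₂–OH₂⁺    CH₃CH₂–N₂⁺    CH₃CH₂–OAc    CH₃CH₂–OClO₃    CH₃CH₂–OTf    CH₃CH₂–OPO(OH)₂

With the same alkyl group throughout, only the leaving group differentiates the rates.
Rank by basicity of the departing species: weakest base leaves most easily.
CH₃CH₂–N₂⁺ loses N₂: no meaningful conjugate acid; N₂ departs as an exceptionally stable neutral molecule
CH₃CH₂–OTf loses OTf⁻: pKₐ(CF₃SO₃H (triflic acid)) ≈ -14
CH₃CH₂–OClO₃ loses ClO₄⁻: pKₐ(HClO₄) ≈ -10
CH₃CH₂–OH₂⁺ loses H₂O: pKₐ(H₃O⁺) ≈ -1.7
CH₃CH₂–OPO(OH)₂ loses H₂PO₄⁻: pKₐ(H₃PO₄) ≈ 2.1
CH₃CH₂–OAc loses AcO⁻: pKₐ(CH₃COOH) ≈ 4.8

CH₃CH₂–N₂⁺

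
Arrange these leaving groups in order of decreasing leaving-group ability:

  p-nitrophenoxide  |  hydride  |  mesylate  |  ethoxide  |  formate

mesylate > formate > p-nitrophenoxide > ethoxide > hydride

Leaving-group ability tracks the stability of the departed species; conjugate-acid pKₐ is the usual yardstick (lower pKₐ → better LG).
mesylate: pKₐ(CH₃SO₃H (MsOH)) ≈ -1.9 — resonance-delocalised alkanesulfonate
formate: pKₐ(HCOOH) ≈ 3.8 — resonance-stabilised carboxylate
p-nitrophenoxide: pKₐ(p-nitrophenol) ≈ 7.2
ethoxide: pKₐ(CH₃CH₂OH) ≈ 16 — strong base; alkoxides do not leave unassisted
hydride: pKₐ(H₂) ≈ 36 — extremely strong base; leaves only in special hydride-transfer contexts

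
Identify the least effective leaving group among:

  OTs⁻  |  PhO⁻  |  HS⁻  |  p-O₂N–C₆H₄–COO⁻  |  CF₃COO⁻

PhO⁻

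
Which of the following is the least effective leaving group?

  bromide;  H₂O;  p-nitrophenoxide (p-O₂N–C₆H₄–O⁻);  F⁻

Rank by basicity of the departing species: weakest base leaves most easily.
bromide: pKₐ(HBr) ≈ -9
H₂O: pKₐ(H₃O⁺) ≈ -1.7
F⁻: pKₐ(HF) ≈ 3.2
p-nitrophenoxide (p-O₂N–C₆H₄–O⁻): pKₐ(p-nitrophenol) ≈ 7.2

p-nitrophenoxide (p-O₂N–C₆H₄–O⁻)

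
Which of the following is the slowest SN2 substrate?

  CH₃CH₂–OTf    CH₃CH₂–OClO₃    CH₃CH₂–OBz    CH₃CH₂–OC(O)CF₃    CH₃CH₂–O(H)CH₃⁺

CH₃CH₂–OBz

Same R in every case — rank the leaving groups.
Rank by basicity of the departing species: weakest base leaves most easily.
CH₃CH₂–OTf loses OTf⁻: pKₐ(CF₃SO₃H (triflic acid)) ≈ -14
CH₃CH₂–OClO₃ loses ClO₄⁻: pKₐ(HClO₄) ≈ -10
CH₃CH₂–O(H)CH₃⁺ loses R'OH: pKₐ(R'OH₂⁺) ≈ -2.4
CH₃CH₂–OC(O)CF₃ loses CF₃COO⁻: pKₐ(CF₃COOH) ≈ 0.2
CH₃CH₂–OBz loses PhCOO⁻: pKₐ(C₆H₅COOH) ≈ 4.2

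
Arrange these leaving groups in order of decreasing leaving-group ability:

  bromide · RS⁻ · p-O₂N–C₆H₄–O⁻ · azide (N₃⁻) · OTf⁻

Leaving-group ability tracks the stability of the departed species; conjugate-acid pKₐ is the usual yardstick (lower pKₐ → better LG).
OTf⁻: pKₐ(CF₃SO₃H (triflic acid)) ≈ -14 — charge spread over three oxygens and a CF₃ group; the premier leaving group in synthesis
bromide: pKₐ(HBr) ≈ -9 — weak base; good leaving group
azide (N₃⁻): pKₐ(HN₃) ≈ 4.7
p-O₂N–C₆H₄–O⁻: pKₐ(p-nitrophenol) ≈ 7.2
RS⁻: pKₐ(RSH (a thiol)) ≈ 10.5

OTf⁻ > bromide > azide (N₃⁻) > p-O₂N–C₆H₄–O⁻ > RS⁻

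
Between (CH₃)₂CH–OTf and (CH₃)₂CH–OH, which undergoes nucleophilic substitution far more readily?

(CH₃)₂CH–OTf

From (CH₃)₂CH–OH the departing group would be OH⁻ (pKₐ(H₂O) ≈ 15.7). Strong base; essentially never leaves without prior activation.
From (CH₃)₂CH–OTf the leaving group is OTf⁻ (pKₐ(CF₃SO₃H (triflic acid)) ≈ -14). Charge spread over three oxygens and a CF₃ group; the premier leaving group in synthesis.
(In practice (CH₃)₂CH–OTf is made from (CH₃)₂CH–OH by treatment with Tf₂O / 2,6-lutidine, converting the hydroxyl into a triflate.)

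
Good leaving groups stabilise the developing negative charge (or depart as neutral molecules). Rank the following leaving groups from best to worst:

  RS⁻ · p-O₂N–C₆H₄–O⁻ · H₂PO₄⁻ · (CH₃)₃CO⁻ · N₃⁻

H₂PO₄⁻ > N₃⁻ > p-O₂N–C₆H₄–O⁻ > RS⁻ > (CH₃)₃CO⁻

A good leaving group is a weak base: the lower the pKₐ of its conjugate acid, the more readily it departs.
H₂PO₄⁻: pKₐ(H₃PO₄) ≈ 2.1
N₃⁻: pKₐ(HN₃) ≈ 4.7
p-O₂N–C₆H₄–O⁻: pKₐ(p-nitrophenol) ≈ 7.2
RS⁻: pKₐ(RSH (a thiol)) ≈ 10.5
(CH₃)₃CO⁻: pKₐ(t-BuOH) ≈ 18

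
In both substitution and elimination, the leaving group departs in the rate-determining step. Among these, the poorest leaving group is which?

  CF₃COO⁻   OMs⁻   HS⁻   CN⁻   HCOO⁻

The more stable X⁻ (or X) is on its own — i.e. the weaker a base it is — the better a leaving group it makes.
OMs⁻: pKₐ(CH₃SO₃H (MsOH)) ≈ -1.9
CF₃COO⁻: pKₐ(CF₃COOH) ≈ 0.2
HCOO⁻: pKₐ(HCOOH) ≈ 3.8
HS⁻: pKₐ(H₂S) ≈ 7
CN⁻: pKₐ(HCN) ≈ 9.2

CN⁻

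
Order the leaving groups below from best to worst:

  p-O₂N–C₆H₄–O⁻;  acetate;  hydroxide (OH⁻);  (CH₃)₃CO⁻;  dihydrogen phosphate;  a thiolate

The more stable X⁻ (or X) is on its own — i.e. the weaker a base it is — the better a leaving group it makes.
dihydrogen phosphate: pKₐ(H₃PO₄) ≈ 2.1
acetate: pKₐ(CH₃COOH) ≈ 4.8
p-O₂N–C₆H₄–O⁻: pKₐ(p-nitrophenol) ≈ 7.2
a thiolate: pKₐ(RSH (a thiol)) ≈ 10.5
hydroxide (OH⁻): pKₐ(H₂O) ≈ 15.7
(CH₃)₃CO⁻: pKₐ(t-BuOH) ≈ 18

dihydrogen phosphate > acetate > p-O₂N–C₆H₄–O⁻ > a thiolate > hydroxide (OH⁻) > (CH₃)₃CO⁻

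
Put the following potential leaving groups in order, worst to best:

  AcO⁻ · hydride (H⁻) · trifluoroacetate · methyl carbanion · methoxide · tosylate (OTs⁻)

Rank by basicity of the departing species: weakest base leaves most easily.
tosylate (OTs⁻): pKₐ(p-CH₃C₆H₄SO₃H (TsOH)) ≈ -2.8
trifluoroacetate: pKₐ(CF₃COOH) ≈ 0.2
AcO⁻: pKₐ(CH₃COOH) ≈ 4.8
methoxide: pKₐ(CH₃OH) ≈ 15.5
hydride (H⁻): pKₐ(H₂) ≈ 36 — extremely strong base; leaves only in special hydride-transfer contexts
methyl carbanion: pKₐ(CH₄) ≈ 48 — unstabilised carbanion; the worst conceivable leaving group
The question asks for worst first, so the sequence is read in increasing leaving-group ability.

methyl carbanion < hydride (H⁻) < methoxide < AcO⁻ < trifluoroacetate < tosylate (OTs⁻)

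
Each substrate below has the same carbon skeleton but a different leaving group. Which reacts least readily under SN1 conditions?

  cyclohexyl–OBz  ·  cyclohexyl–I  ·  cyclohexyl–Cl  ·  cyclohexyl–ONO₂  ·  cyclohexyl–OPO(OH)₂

The skeletons are identical, so relative rate is governed entirely by leaving-group ability.
A good leaving group is a weak base: the lower the pKₐ of its conjugate acid, the more readily it departs.
cyclohexyl–I loses I⁻: pKₐ(HI) ≈ -10
cyclohexyl–Cl loses Cl⁻: pKₐ(HCl) ≈ -7
cyclohexyl–ONO₂ loses NO₃⁻: pKₐ(HNO₃) ≈ -1.3
cyclohexyl–OPO(OH)₂ loses H₂PO₄⁻: pKₐ(H₃PO₄) ≈ 2.1
cyclohexyl–OBz loses PhCOO⁻: pKₐ(C₆H₅COOH) ≈ 4.2

cyclohexyl–OBz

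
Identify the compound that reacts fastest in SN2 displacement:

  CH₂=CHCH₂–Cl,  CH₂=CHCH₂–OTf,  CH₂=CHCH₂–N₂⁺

With the same alkyl group throughout, only the leaving group differentiates the rates.
The more stable X⁻ (or X) is on its own — i.e. the weaker a base it is — the better a leaving group it makes.
CH₂=CHCH₂–N₂⁺ loses N₂: no meaningful conjugate acid; N₂ departs as an exceptionally stable neutral molecule
CH₂=CHCH₂–OTf loses OTf⁻: pKₐ(CF₃SO₃H (triflic acid)) ≈ -14
CH₂=CHCH₂–Cl loses Cl⁻: pKₐ(HCl) ≈ -7

CH₂=CHCH₂–N₂⁺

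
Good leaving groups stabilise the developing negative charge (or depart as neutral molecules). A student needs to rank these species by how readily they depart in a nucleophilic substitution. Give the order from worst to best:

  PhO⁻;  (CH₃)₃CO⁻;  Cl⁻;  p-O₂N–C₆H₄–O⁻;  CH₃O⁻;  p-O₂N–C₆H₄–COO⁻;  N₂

(CH₃)₃CO⁻ < CH₃O⁻ < PhO⁻ < p-O₂N–C₆H₄–O⁻ < p-O₂N–C₆H₄–COO⁻ < Cl⁻ < N₂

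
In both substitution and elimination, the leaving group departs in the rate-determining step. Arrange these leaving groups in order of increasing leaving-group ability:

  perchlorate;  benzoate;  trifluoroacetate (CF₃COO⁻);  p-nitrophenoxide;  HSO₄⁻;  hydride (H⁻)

hydride (H⁻) < p-nitrophenoxide < benzoate < trifluoroacetate (CF₃COO⁻) < HSO₄⁻ < perchlorate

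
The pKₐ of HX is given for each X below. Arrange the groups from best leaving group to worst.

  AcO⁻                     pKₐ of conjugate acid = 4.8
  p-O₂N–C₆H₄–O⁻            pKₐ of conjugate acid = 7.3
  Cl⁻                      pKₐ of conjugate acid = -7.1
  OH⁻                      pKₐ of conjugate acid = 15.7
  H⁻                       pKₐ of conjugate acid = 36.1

Cl⁻ > AcO⁻ > p-O₂N–C₆H₄–O⁻ > OH⁻ > H⁻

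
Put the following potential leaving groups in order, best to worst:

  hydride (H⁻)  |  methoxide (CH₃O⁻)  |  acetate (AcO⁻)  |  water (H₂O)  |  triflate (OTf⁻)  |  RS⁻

triflate (OTf⁻) > water (H₂O) > acetate (AcO⁻) > RS⁻ > methoxide (CH₃O⁻) > hydride (H⁻)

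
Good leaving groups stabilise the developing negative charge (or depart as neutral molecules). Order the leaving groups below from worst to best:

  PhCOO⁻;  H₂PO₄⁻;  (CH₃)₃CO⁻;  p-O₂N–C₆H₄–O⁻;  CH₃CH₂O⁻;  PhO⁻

(CH₃)₃CO⁻ < CH₃CH₂O⁻ < PhO⁻ < p-O₂N–C₆H₄–O⁻ < PhCOO⁻ < H₂PO₄⁻

Rank by basicity of the departing species: weakest base leaves most easily.
H₂PO₄⁻: pKₐ(H₃PO₄) ≈ 2.1
PhCOO⁻: pKₐ(C₆H₅COOH) ≈ 4.2
p-O₂N–C₆H₄–O⁻: pKₐ(p-nitrophenol) ≈ 7.2
PhO⁻: pKₐ(C₆H₅OH (phenol)) ≈ 10
CH₃CH₂O⁻: pKₐ(CH₃CH₂OH) ≈ 16
(CH₃)₃CO⁻: pKₐ(t-BuOH) ≈ 18
Listed from poorest to best leaving group as asked.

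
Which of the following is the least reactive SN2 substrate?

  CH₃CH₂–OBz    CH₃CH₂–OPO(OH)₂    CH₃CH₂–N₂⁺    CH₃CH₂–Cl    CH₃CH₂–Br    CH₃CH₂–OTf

CH₃CH₂–OBz

Same R in every case — rank the leaving groups.
Leaving-group ability tracks the stability of the departed species; conjugate-acid pKₐ is the usual yardstick (lower pKₐ → better LG).
CH₃CH₂–N₂⁺ loses N₂: no meaningful conjugate acid; N₂ departs as an exceptionally stable neutral molecule
CH₃CH₂–OTf loses OTf⁻: pKₐ(CF₃SO₃H (triflic acid)) ≈ -14
CH₃CH₂–Br loses Br⁻: pKₐ(HBr) ≈ -9
CH₃CH₂–Cl loses Cl⁻: pKₐ(HCl) ≈ -7
CH₃CH₂–OPO(OH)₂ loses H₂PO₄⁻: pKₐ(H₃PO₄) ≈ 2.1
CH₃CH₂–OBz loses PhCOO⁻: pKₐ(C₆H₅COOH) ≈ 4.2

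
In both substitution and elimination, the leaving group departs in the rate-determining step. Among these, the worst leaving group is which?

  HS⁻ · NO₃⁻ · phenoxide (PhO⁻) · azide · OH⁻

Rank by basicity of the departing species: weakest base leaves most easily.
NO₃⁻: pKₐ(HNO₃) ≈ -1.3
azide: pKₐ(HN₃) ≈ 4.7
HS⁻: pKₐ(H₂S) ≈ 7
phenoxide (PhO⁻): pKₐ(C₆H₅OH (phenol)) ≈ 10
OH⁻: pKₐ(H₂O) ≈ 15.7

OH⁻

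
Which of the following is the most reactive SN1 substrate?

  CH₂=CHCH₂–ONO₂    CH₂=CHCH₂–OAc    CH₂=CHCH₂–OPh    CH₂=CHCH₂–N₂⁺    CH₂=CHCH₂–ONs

CH₂=CHCH₂–N₂⁺

Same R in every case — rank the leaving groups.
The more stable X⁻ (or X) is on its own — i.e. the weaker a base it is — the better a leaving group it makes.
CH₂=CHCH₂–N₂⁺ loses N₂: no meaningful conjugate acid; N₂ departs as an exceptionally stable neutral molecule
CH₂=CHCH₂–ONs loses ONs⁻: pKₐ(p-O₂NC₆H₄SO₃H) ≈ -3.5
CH₂=CHCH₂–ONO₂ loses NO₃⁻: pKₐ(HNO₃) ≈ -1.3
CH₂=CHCH₂–OAc loses AcO⁻: pKₐ(CH₃COOH) ≈ 4.8
CH₂=CHCH₂–OPh loses PhO⁻: pKₐ(C₆H₅OH (phenol)) ≈ 10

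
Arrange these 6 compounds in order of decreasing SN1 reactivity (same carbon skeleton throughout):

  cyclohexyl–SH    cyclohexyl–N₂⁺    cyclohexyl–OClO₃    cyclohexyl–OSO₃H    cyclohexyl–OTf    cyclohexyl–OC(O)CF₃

The skeletons are identical, so relative rate is governed entirely by leaving-group ability.
Rank by basicity of the departing species: weakest base leaves most easily.
cyclohexyl–N₂⁺ loses N₂: no meaningful conjugate acid; N₂ departs as an exceptionally stable neutral molecule
cyclohexyl–OTf loses OTf⁻: pKₐ(CF₃SO₃H (triflic acid)) ≈ -14
cyclohexyl–OClO₃ loses ClO₄⁻: pKₐ(HClO₄) ≈ -10
cyclohexyl–OSO₃H loses HSO₄⁻: pKₐ(H₂SO₄) ≈ -3
cyclohexyl–OC(O)CF₃ loses CF₃COO⁻: pKₐ(CF₃COOH) ≈ 0.2
cyclohexyl–SH loses HS⁻: pKₐ(H₂S) ≈ 7

cyclohexyl–N₂⁺ > cyclohexyl–OTf > cyclohexyl–OClO₃ > cyclohexyl–OSO₃H > cyclohexyl–OC(O)CF₃ > cyclohexyl–SH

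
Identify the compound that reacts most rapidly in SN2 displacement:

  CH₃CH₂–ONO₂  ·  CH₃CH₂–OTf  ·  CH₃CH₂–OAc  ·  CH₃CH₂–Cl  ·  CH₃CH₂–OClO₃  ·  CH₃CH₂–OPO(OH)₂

Identical carbon frameworks mean the comparison reduces to leaving-group quality.
Leaving-group ability tracks the stability of the departed species; conjugate-acid pKₐ is the usual yardstick (lower pKₐ → better LG).
CH₃CH₂–OTf loses OTf⁻: pKₐ(CF₃SO₃H (triflic acid)) ≈ -14
CH₃CH₂–OClO₃ loses ClO₄⁻: pKₐ(HClO₄) ≈ -10
CH₃CH₂–Cl loses Cl⁻: pKₐ(HCl) ≈ -7
CH₃CH₂–ONO₂ loses NO₃⁻: pKₐ(HNO₃) ≈ -1.3
CH₃CH₂–OPO(OH)₂ loses H₂PO₄⁻: pKₐ(H₃PO₄) ≈ 2.1
CH₃CH₂–OAc loses AcO⁻: pKₐ(CH₃COOH) ≈ 4.8

CH₃CH₂–OTf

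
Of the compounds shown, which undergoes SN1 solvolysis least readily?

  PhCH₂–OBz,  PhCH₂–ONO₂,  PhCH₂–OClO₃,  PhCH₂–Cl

PhCH₂–OBz

Same R in every case — rank the leaving groups.
Rank by basicity of the departing species: weakest base leaves most easily.
PhCH₂–OClO₃ loses ClO₄⁻: pKₐ(HClO₄) ≈ -10
PhCH₂–Cl loses Cl⁻: pKₐ(HCl) ≈ -7
PhCH₂–ONO₂ loses NO₃⁻: pKₐ(HNO₃) ≈ -1.3
PhCH₂–OBz loses PhCOO⁻: pKₐ(C₆H₅COOH) ≈ 4.2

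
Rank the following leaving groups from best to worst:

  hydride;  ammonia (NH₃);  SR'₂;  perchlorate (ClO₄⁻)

perchlorate (ClO₄⁻) > SR'₂ > ammonia (NH₃) > hydride

Leaving-group ability tracks the stability of the departed species; conjugate-acid pKₐ is the usual yardstick (lower pKₐ → better LG).
perchlorate (ClO₄⁻): pKₐ(HClO₄) ≈ -10 — extremely weak base; rarely used for safety reasons
SR'₂: pKₐ(R'₂SH⁺) ≈ -7 — neutral; leaves from a sulfonium salt (R–SR'₂⁺)
ammonia (NH₃): pKₐ(NH₄⁺) ≈ 9.2
hydride: pKₐ(H₂) ≈ 36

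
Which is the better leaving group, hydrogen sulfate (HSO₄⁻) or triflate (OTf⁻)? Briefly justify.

triflate (OTf⁻)

triflate (OTf⁻) is the better leaving group.
pKₐ(CF₃SO₃H (triflic acid)) ≈ -14 versus pKₐ(H₂SO₄) ≈ -3: triflate (OTf⁻) is the much weaker base.
Charge spread over three oxygens and a CF₃ group; the premier leaving group in synthesis.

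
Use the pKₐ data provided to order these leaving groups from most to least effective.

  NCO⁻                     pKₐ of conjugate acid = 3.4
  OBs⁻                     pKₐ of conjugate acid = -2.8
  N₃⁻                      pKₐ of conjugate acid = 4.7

Lower conjugate-acid pKₐ ⇒ weaker base ⇒ better leaving group.
Sorting by the given values: OBs⁻ (-2.8), NCO⁻ (3.4), N₃⁻ (4.7).

OBs⁻ > NCO⁻ > N₃⁻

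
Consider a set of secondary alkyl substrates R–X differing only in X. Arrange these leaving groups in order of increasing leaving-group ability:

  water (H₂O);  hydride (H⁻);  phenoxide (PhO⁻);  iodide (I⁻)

hydride (H⁻) < phenoxide (PhO⁻) < water (H₂O) < iodide (I⁻)

iodide (I⁻): pKₐ(HI) ≈ -10 — large, highly polarisable; very weak base
water (H₂O): pKₐ(H₃O⁺) ≈ -1.7 — neutral; leaves from a protonated alcohol (R–OH₂⁺)
phenoxide (PhO⁻): pKₐ(C₆H₅OH (phenol)) ≈ 10 — resonance into the ring helps, but still a poor LG
hydride (H⁻): pKₐ(H₂) ≈ 36
Reversing gives the worst-to-best order requested.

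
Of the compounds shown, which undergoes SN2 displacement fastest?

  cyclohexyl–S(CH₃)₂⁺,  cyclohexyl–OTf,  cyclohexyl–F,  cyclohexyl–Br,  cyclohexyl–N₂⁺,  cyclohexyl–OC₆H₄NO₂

The skeletons are identical, so relative rate is governed entirely by leaving-group ability.
The more stable X⁻ (or X) is on its own — i.e. the weaker a base it is — the better a leaving group it makes.
cyclohexyl–N₂⁺ loses N₂: no meaningful conjugate acid; N₂ departs as an exceptionally stable neutral molecule
cyclohexyl–OTf loses OTf⁻: pKₐ(CF₃SO₃H (triflic acid)) ≈ -14
cyclohexyl–Br loses Br⁻: pKₐ(HBr) ≈ -9
cyclohexyl–S(CH₃)₂⁺ loses SR'₂: pKₐ(R'₂SH⁺) ≈ -7
cyclohexyl–F loses F⁻: pKₐ(HF) ≈ 3.2
cyclohexyl–OC₆H₄NO₂ loses p-O₂N–C₆H₄–O⁻: pKₐ(p-nitrophenol) ≈ 7.2

cyclohexyl–N₂⁺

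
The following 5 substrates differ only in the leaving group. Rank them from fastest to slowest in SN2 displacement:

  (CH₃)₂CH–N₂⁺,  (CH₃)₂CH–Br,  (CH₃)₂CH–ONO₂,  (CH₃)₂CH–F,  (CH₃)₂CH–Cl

With the same alkyl group throughout, only the leaving group differentiates the rates.
Rank by basicity of the departing species: weakest base leaves most easily.
(CH₃)₂CH–N₂⁺ loses N₂: no meaningful conjugate acid; N₂ departs as an exceptionally stable neutral molecule
(CH₃)₂CH–Br loses Br⁻: pKₐ(HBr) ≈ -9
(CH₃)₂CH–Cl loses Cl⁻: pKₐ(HCl) ≈ -7
(CH₃)₂CH–ONO₂ loses NO₃⁻: pKₐ(HNO₃) ≈ -1.3
(CH₃)₂CH–F loses F⁻: pKₐ(HF) ≈ 3.2

(CH₃)₂CH–N₂⁺ > (CH₃)₂CH–Br > (CH₃)₂CH–Cl > (CH₃)₂CH–ONO₂ > (CH₃)₂CH–F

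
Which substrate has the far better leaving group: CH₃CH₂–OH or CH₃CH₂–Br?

From CH₃CH₂–OH the departing group would be OH⁻ (pKₐ(H₂O) ≈ 15.7). Strong base; essentially never leaves without prior activation.
From CH₃CH₂–Br the leaving group is Br⁻ (pKₐ(HBr) ≈ -9). Weak base; good leaving group.
(In practice CH₃CH₂–Br is made from CH₃CH₂–OH by treatment with PBr₃, replacing the hydroxyl with bromide.)

CH₃CH₂–Br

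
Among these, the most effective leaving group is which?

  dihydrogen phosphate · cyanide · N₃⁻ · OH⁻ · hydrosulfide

Leaving-group ability tracks the stability of the departed species; conjugate-acid pKₐ is the usual yardstick (lower pKₐ → better LG).
dihydrogen phosphate: pKₐ(H₃PO₄) ≈ 2.1
N₃⁻: pKₐ(HN₃) ≈ 4.7
hydrosulfide: pKₐ(H₂S) ≈ 7
cyanide: pKₐ(HCN) ≈ 9.2
OH⁻: pKₐ(H₂O) ≈ 15.7

dihydrogen phosphate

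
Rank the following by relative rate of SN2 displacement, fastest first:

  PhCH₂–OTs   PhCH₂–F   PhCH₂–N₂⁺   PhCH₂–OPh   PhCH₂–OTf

The skeletons are identical, so relative rate is governed entirely by leaving-group ability.
Rank by basicity of the departing species: weakest base leaves most easily.
PhCH₂–N₂⁺ loses N₂: no meaningful conjugate acid; N₂ departs as an exceptionally stable neutral molecule
PhCH₂–OTf loses OTf⁻: pKₐ(CF₃SO₃H (triflic acid)) ≈ -14
PhCH₂–OTs loses OTs⁻: pKₐ(p-CH₃C₆H₄SO₃H (TsOH)) ≈ -2.8
PhCH₂–F loses F⁻: pKₐ(HF) ≈ 3.2
PhCH₂–OPh loses PhO⁻: pKₐ(C₆H₅OH (phenol)) ≈ 10

PhCH₂–N₂⁺ > PhCH₂–OTf > PhCH₂–OTs > PhCH₂–F > PhCH₂–OPh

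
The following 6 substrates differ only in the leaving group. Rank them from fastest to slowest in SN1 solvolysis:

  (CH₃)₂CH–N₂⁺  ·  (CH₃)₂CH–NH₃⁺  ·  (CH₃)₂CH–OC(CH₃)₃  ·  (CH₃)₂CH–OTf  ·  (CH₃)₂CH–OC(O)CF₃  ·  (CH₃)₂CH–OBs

(CH₃)₂CH–N₂⁺ > (CH₃)₂CH–OTf > (CH₃)₂CH–OBs > (CH₃)₂CH–OC(O)CF₃ > (CH₃)₂CH–NH₃⁺ > (CH₃)₂CH–OC(CH₃)₃

Same R in every case — rank the leaving groups.
A good leaving group is a weak base: the lower the pKₐ of its conjugate acid, the more readily it departs.
(CH₃)₂CH–N₂⁺ loses N₂: no meaningful conjugate acid; N₂ departs as an exceptionally stable neutral molecule
(CH₃)₂CH–OTf loses OTf⁻: pKₐ(CF₃SO₃H (triflic acid)) ≈ -14
(CH₃)₂CH–OBs loses OBs⁻: pKₐ(p-BrC₆H₄SO₃H) ≈ -2.8
(CH₃)₂CH–OC(O)CF₃ loses CF₃COO⁻: pKₐ(CF₃COOH) ≈ 0.2
(CH₃)₂CH–NH₃⁺ loses NH₃: pKₐ(NH₄⁺) ≈ 9.2
(CH₃)₂CH–OC(CH₃)₃ loses (CH₃)₃CO⁻: pKₐ(t-BuOH) ≈ 18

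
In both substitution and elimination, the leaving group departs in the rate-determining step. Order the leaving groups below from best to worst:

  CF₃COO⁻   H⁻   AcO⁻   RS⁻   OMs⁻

OMs⁻: pKₐ(CH₃SO₃H (MsOH)) ≈ -1.9 — resonance-delocalised alkanesulfonate
CF₃COO⁻: pKₐ(CF₃COOH) ≈ 0.2 — strongly electron-withdrawing CF₃ stabilises the carboxylate
AcO⁻: pKₐ(CH₃COOH) ≈ 4.8 — resonance-stabilised but still a weak base
RS⁻: pKₐ(RSH (a thiol)) ≈ 10.5
H⁻: pKₐ(H₂) ≈ 36 — extremely strong base; leaves only in special hydride-transfer contexts

OMs⁻ > CF₃COO⁻ > AcO⁻ > RS⁻ > H⁻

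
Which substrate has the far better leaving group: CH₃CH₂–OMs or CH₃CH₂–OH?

CH₃CH₂–OMs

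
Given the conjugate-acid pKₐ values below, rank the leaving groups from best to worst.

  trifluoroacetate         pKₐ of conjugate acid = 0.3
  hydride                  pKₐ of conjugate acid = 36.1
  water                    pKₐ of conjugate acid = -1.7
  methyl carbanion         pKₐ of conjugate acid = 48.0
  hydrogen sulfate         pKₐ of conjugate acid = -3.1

hydrogen sulfate > water > trifluoroacetate > hydride > methyl carbanion

Lower conjugate-acid pKₐ ⇒ weaker base ⇒ better leaving group.
Sorting by the given values: hydrogen sulfate (-3.1), water (-1.7), trifluoroacetate (0.3), hydride (36.1), methyl carbanion (48.0).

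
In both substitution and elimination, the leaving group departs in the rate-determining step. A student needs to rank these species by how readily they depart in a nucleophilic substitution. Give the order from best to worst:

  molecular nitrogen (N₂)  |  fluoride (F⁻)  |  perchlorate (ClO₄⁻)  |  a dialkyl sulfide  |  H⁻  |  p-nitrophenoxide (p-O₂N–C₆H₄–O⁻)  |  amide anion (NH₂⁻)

molecular nitrogen (N₂) > perchlorate (ClO₄⁻) > a dialkyl sulfide > fluoride (F⁻) > p-nitrophenoxide (p-O₂N–C₆H₄–O⁻) > H⁻ > amide anion (NH₂⁻)

A good leaving group is a weak base: the lower the pKₐ of its conjugate acid, the more readily it departs.
molecular nitrogen (N₂): no meaningful conjugate acid; N₂ departs as an exceptionally stable neutral molecule
perchlorate (ClO₄⁻): pKₐ(HClO₄) ≈ -10
a dialkyl sulfide: pKₐ(R'₂SH⁺) ≈ -7
fluoride (F⁻): pKₐ(HF) ≈ 3.2
p-nitrophenoxide (p-O₂N–C₆H₄–O⁻): pKₐ(p-nitrophenol) ≈ 7.2
H⁻: pKₐ(H₂) ≈ 36
amide anion (NH₂⁻): pKₐ(NH₃) ≈ 38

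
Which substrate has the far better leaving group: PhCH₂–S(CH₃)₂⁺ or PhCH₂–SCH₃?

From PhCH₂–SCH₃ the departing group would be RS⁻ (pKₐ(RSH (a thiol)) ≈ 10.5). Moderately basic; rarely leaves without activation.
From PhCH₂–S(CH₃)₂⁺ the leaving group is SR'₂ (pKₐ(R'₂SH⁺) ≈ -7). Neutral; leaves from a sulfonium salt (R–SR'₂⁺).
(In practice PhCH₂–S(CH₃)₂⁺ is made from PhCH₂–SCH₃ by S-methylation with CH₃I, allowing neutral dimethyl sulfide, rather than methanethiolate, to depart.)

PhCH₂–S(CH₃)₂⁺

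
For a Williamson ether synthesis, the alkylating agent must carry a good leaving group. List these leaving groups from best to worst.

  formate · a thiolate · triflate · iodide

triflate: pKₐ(CF₃SO₃H (triflic acid)) ≈ -14 — charge spread over three oxygens and a CF₃ group; the premier leaving group in synthesis
iodide: pKₐ(HI) ≈ -10 — large, highly polarisable; very weak base
formate: pKₐ(HCOOH) ≈ 3.8
a thiolate: pKₐ(RSH (a thiol)) ≈ 10.5

triflate > iodide > formate > a thiolate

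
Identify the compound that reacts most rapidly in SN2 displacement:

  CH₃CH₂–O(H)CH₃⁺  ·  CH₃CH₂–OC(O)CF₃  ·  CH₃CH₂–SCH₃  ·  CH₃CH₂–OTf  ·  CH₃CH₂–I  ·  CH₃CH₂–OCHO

Identical carbon frameworks mean the comparison reduces to leaving-group quality.
Rank by basicity of the departing species: weakest base leaves most easily.
CH₃CH₂–OTf loses OTf⁻: pKₐ(CF₃SO₃H (triflic acid)) ≈ -14
CH₃CH₂–I loses I⁻: pKₐ(HI) ≈ -10
CH₃CH₂–O(H)CH₃⁺ loses R'OH: pKₐ(R'OH₂⁺) ≈ -2.4
CH₃CH₂–OC(O)CF₃ loses CF₃COO⁻: pKₐ(CF₃COOH) ≈ 0.2
CH₃CH₂–OCHO loses HCOO⁻: pKₐ(HCOOH) ≈ 3.8
CH₃CH₂–SCH₃ loses RS⁻: pKₐ(RSH (a thiol)) ≈ 10.5

CH₃CH₂–OTf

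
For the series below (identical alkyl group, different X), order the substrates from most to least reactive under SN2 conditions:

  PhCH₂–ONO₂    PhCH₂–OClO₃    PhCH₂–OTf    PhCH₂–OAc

PhCH₂–OTf > PhCH₂–OClO₃ > PhCH₂–ONO₂ > PhCH₂–OAc

With the same alkyl group throughout, only the leaving group differentiates the rates.
Leaving-group ability tracks the stability of the departed species; conjugate-acid pKₐ is the usual yardstick (lower pKₐ → better LG).
PhCH₂–OTf loses OTf⁻: pKₐ(CF₃SO₃H (triflic acid)) ≈ -14
PhCH₂–OClO₃ loses ClO₄⁻: pKₐ(HClO₄) ≈ -10
PhCH₂–ONO₂ loses NO₃⁻: pKₐ(HNO₃) ≈ -1.3
PhCH₂–OAc loses AcO⁻: pKₐ(CH₃COOH) ≈ 4.8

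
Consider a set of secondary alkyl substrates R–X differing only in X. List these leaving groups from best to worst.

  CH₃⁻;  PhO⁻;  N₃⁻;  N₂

N₂ > N₃⁻ > PhO⁻ > CH₃⁻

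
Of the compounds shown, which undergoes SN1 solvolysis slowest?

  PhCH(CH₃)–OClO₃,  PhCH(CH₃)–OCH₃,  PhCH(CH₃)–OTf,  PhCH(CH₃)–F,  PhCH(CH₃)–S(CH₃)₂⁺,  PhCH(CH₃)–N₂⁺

PhCH(CH₃)–OCH₃

The skeletons are identical, so relative rate is governed entirely by leaving-group ability.
Rank by basicity of the departing species: weakest base leaves most easily.
PhCH(CH₃)–N₂⁺ loses N₂: no meaningful conjugate acid; N₂ departs as an exceptionally stable neutral molecule
PhCH(CH₃)–OTf loses OTf⁻: pKₐ(CF₃SO₃H (triflic acid)) ≈ -14
PhCH(CH₃)–OClO₃ loses ClO₄⁻: pKₐ(HClO₄) ≈ -10
PhCH(CH₃)–S(CH₃)₂⁺ loses SR'₂: pKₐ(R'₂SH⁺) ≈ -7
PhCH(CH₃)–F loses F⁻: pKₐ(HF) ≈ 3.2
PhCH(CH₃)–OCH₃ loses CH₃O⁻: pKₐ(CH₃OH) ≈ 15.5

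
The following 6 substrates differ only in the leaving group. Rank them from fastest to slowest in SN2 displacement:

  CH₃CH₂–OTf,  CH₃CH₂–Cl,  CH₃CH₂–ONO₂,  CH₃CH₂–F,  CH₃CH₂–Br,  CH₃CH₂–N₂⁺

CH₃CH₂–N₂⁺ > CH₃CH₂–OTf > CH₃CH₂–Br > CH₃CH₂–Cl > CH₃CH₂–ONO₂ > CH₃CH₂–F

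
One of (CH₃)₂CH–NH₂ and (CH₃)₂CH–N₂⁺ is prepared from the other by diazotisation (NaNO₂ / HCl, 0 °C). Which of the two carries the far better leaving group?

(CH₃)₂CH–N₂⁺

From (CH₃)₂CH–NH₂ the departing group would be NH₂⁻ (pKₐ(NH₃) ≈ 38). Extremely strong base; never a leaving group.
From (CH₃)₂CH–N₂⁺ the leaving group is N₂ (no meaningful conjugate acid; N₂ departs as an exceptionally stable neutral molecule).
Diazotisation (NaNO₂ / HCl, 0 °C) works by generating a diazonium salt that expels N₂, making (CH₃)₂CH–N₂⁺ enormously more reactive.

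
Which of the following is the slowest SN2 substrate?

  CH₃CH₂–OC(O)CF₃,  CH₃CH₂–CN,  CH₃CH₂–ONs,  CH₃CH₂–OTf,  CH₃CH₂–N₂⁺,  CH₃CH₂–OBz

CH₃CH₂–CN

Identical carbon frameworks mean the comparison reduces to leaving-group quality.
Leaving-group ability tracks the stability of the departed species; conjugate-acid pKₐ is the usual yardstick (lower pKₐ → better LG).
CH₃CH₂–N₂⁺ loses N₂: no meaningful conjugate acid; N₂ departs as an exceptionally stable neutral molecule
CH₃CH₂–OTf loses OTf⁻: pKₐ(CF₃SO₃H (triflic acid)) ≈ -14
CH₃CH₂–ONs loses ONs⁻: pKₐ(p-O₂NC₆H₄SO₃H) ≈ -3.5
CH₃CH₂–OC(O)CF₃ loses CF₃COO⁻: pKₐ(CF₃COOH) ≈ 0.2
CH₃CH₂–OBz loses PhCOO⁻: pKₐ(C₆H₅COOH) ≈ 4.2
CH₃CH₂–CN loses CN⁻: pKₐ(HCN) ≈ 9.2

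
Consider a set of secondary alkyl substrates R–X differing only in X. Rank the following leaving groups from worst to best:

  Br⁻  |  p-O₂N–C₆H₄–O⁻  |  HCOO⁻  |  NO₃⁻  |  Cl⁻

Rank by basicity of the departing species: weakest base leaves most easily.
Br⁻: pKₐ(HBr) ≈ -9
Cl⁻: pKₐ(HCl) ≈ -7
NO₃⁻: pKₐ(HNO₃) ≈ -1.3
HCOO⁻: pKₐ(HCOOH) ≈ 3.8
p-O₂N–C₆H₄–O⁻: pKₐ(p-nitrophenol) ≈ 7.2
Reversing gives the worst-to-best order requested.

p-O₂N–C₆H₄–O⁻ < HCOO⁻ < NO₃⁻ < Cl⁻ < Br⁻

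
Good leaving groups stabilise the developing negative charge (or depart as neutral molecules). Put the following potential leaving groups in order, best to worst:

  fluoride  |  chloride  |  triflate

triflate > chloride > fluoride

Leaving-group ability tracks the stability of the departed species; conjugate-acid pKₐ is the usual yardstick (lower pKₐ → better LG).
triflate: pKₐ(CF₃SO₃H (triflic acid)) ≈ -14
chloride: pKₐ(HCl) ≈ -7
fluoride: pKₐ(HF) ≈ 3.2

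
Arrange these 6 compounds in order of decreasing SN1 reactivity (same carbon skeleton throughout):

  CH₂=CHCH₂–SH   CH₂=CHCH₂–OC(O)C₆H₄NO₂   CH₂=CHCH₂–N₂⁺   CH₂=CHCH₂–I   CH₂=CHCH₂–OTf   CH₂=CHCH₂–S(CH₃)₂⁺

CH₂=CHCH₂–N₂⁺ > CH₂=CHCH₂–OTf > CH₂=CHCH₂–I > CH₂=CHCH₂–S(CH₃)₂⁺ > CH₂=CHCH₂–OC(O)C₆H₄NO₂ > CH₂=CHCH₂–SH

Identical carbon frameworks mean the comparison reduces to leaving-group quality.
The more stable X⁻ (or X) is on its own — i.e. the weaker a base it is — the better a leaving group it makes.
CH₂=CHCH₂–N₂⁺ loses N₂: no meaningful conjugate acid; N₂ departs as an exceptionally stable neutral molecule
CH₂=CHCH₂–OTf loses OTf⁻: pKₐ(CF₃SO₃H (triflic acid)) ≈ -14
CH₂=CHCH₂–I loses I⁻: pKₐ(HI) ≈ -10
CH₂=CHCH₂–S(CH₃)₂⁺ loses SR'₂: pKₐ(R'₂SH⁺) ≈ -7
CH₂=CHCH₂–OC(O)C₆H₄NO₂ loses p-O₂N–C₆H₄–COO⁻: pKₐ(p-nitrobenzoic acid) ≈ 3.4
CH₂=CHCH₂–SH loses HS⁻: pKₐ(H₂S) ≈ 7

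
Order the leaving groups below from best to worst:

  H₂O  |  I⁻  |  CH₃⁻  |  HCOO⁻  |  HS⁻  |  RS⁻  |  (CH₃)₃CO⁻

Leaving-group ability tracks the stability of the departed species; conjugate-acid pKₐ is the usual yardstick (lower pKₐ → better LG).
I⁻: pKₐ(HI) ≈ -10
H₂O: pKₐ(H₃O⁺) ≈ -1.7
HCOO⁻: pKₐ(HCOOH) ≈ 3.8
HS⁻: pKₐ(H₂S) ≈ 7
RS⁻: pKₐ(RSH (a thiol)) ≈ 10.5
(CH₃)₃CO⁻: pKₐ(t-BuOH) ≈ 18
CH₃⁻: pKₐ(CH₄) ≈ 48

I⁻ > H₂O > HCOO⁻ > HS⁻ > RS⁻ > (CH₃)₃CO⁻ > CH₃⁻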